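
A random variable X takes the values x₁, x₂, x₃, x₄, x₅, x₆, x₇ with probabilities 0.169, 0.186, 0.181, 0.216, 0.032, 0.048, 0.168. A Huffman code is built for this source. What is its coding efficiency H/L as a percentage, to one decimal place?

97.5%

Entropy H = −Σ p log₂ p ≈ 2.6102 bits.
Huffman merges: 4/125+6/125→2/25; 2/25+21/125→31/125; 169/1000+181/1000→7/20; 93/500+27/125→201/500; 31/125+7/20→299/500; 201/500+299/500→1. L = 1339/500 ≈ 2.6780.
Efficiency = H/L = 2.6102/2.6780 = 97.5%.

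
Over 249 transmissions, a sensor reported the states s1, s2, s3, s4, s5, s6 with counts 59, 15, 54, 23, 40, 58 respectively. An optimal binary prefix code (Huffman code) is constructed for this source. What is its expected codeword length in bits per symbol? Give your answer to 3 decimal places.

2.466 bits/symbol

Probabilities are the counts divided by 249.
Repeatedly combine the two least-probable nodes; the expected code length is the sum of the merged weights.
merge 5/83 + 23/249 → 38/249
merge 38/249 + 40/249 → 26/83
merge 18/83 + 58/249 → 112/249
merge 59/249 + 26/83 → 137/249
merge 112/249 + 137/249 → 1
L = 38/249 + 26/83 + 112/249 + 137/249 + 1 = 614/249 ≈ 2.466 bits/symbol.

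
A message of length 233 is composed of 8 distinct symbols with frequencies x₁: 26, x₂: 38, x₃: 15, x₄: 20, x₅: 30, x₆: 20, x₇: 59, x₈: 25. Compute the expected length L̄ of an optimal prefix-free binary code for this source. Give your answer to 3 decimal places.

Probabilities are the counts divided by 233.
Repeatedly combine the two least-probable nodes; the expected code length is the sum of the merged weights.
merge 15/233 + 20/233 → 35/233
merge 20/233 + 25/233 → 45/233
merge 26/233 + 30/233 → 56/233
merge 35/233 + 38/233 → 73/233
merge 45/233 + 56/233 → 101/233
merge 59/233 + 73/233 → 132/233
merge 101/233 + 132/233 → 1
L = 35/233 + 45/233 + 56/233 + 73/233 + 101/233 + 132/233 + 1 = 675/233 ≈ 2.897 bits/symbol.

2.897 bits/symbol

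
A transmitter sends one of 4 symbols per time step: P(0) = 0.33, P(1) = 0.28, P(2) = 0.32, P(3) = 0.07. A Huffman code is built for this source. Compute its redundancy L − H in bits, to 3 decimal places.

0.163 bits

Entropy H = −Σ p log₂ p ≈ 1.8366 bits.
Huffman merges: 7/100+7/25→7/20; 8/25+33/100→13/20; 7/20+13/20→1. L = 2 ≈ 2.0000.
L − H = 2.0000 − 1.8366 = 0.163 bits.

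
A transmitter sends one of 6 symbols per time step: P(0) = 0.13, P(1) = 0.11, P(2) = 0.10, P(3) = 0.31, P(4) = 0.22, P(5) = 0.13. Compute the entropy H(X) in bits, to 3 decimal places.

H = −Σ pᵢ log₂ pᵢ.
−0.13·log₂(0.13) = 0.3826
−0.11·log₂(0.11) = 0.3503
−0.10·log₂(0.10) = 0.3322
−0.31·log₂(0.31) = 0.5238
−0.22·log₂(0.22) = 0.4806
−0.13·log₂(0.13) = 0.3826
Sum ≈ 2.4521 → 2.452 bits.

2.452 bits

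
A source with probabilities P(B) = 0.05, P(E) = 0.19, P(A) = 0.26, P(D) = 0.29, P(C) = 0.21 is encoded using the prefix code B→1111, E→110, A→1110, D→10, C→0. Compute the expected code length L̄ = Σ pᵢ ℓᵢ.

2.6 bits/symbol

L̄ = Σ pᵢ·ℓᵢ = 0.05·4 + 0.19·3 + 0.26·4 + 0.29·2 + 0.21·1 = 2.6 bits/symbol.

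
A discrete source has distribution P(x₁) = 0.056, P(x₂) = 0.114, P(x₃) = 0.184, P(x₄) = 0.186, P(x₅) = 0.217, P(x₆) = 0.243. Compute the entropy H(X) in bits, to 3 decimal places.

H = −Σ pᵢ log₂ pᵢ.
−0.056·log₂(0.056) = 0.2329
−0.114·log₂(0.114) = 0.3571
−0.184·log₂(0.184) = 0.4494
−0.186·log₂(0.186) = 0.4514
−0.217·log₂(0.217) = 0.4783
−0.243·log₂(0.243) = 0.4960
Sum ≈ 2.4650 → 2.465 bits.

2.465 bits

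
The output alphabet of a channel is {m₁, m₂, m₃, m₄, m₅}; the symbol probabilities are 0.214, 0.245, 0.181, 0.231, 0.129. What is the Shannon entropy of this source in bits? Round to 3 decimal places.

2.289 bits

H = −Σ pᵢ log₂ pᵢ.
−0.214·log₂(0.214) = 0.4760
−0.245·log₂(0.245) = 0.4971
−0.181·log₂(0.181) = 0.4463
−0.231·log₂(0.231) = 0.4883
−0.129·log₂(0.129) = 0.3811
Sum ≈ 2.2890 → 2.289 bits.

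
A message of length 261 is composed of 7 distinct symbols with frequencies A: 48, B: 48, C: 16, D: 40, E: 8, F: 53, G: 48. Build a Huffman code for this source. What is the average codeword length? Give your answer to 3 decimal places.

Probabilities are the counts divided by 261.
Repeatedly combine the two least-probable nodes; the expected code length is the sum of the merged weights.
merge 8/261 + 16/261 → 8/87
merge 8/87 + 40/261 → 64/261
merge 16/87 + 16/87 → 32/87
merge 16/87 + 53/261 → 101/261
merge 64/261 + 32/87 → 160/261
merge 101/261 + 160/261 → 1
L = 8/87 + 64/261 + 32/87 + 101/261 + 160/261 + 1 = 706/261 ≈ 2.705 bits/symbol.

2.705 bits/symbol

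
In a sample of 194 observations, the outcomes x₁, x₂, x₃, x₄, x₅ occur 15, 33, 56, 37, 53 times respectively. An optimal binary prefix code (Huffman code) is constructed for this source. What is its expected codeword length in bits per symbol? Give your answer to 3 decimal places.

2.247 bits/symbol

Probabilities are the counts divided by 194.
Repeatedly combine the two least-probable nodes; the expected code length is the sum of the merged weights.
merge 15/194 + 33/194 → 24/97
merge 37/194 + 24/97 → 85/194
merge 53/194 + 28/97 → 109/194
merge 85/194 + 109/194 → 1
L = 24/97 + 85/194 + 109/194 + 1 = 218/97 ≈ 2.247 bits/symbol.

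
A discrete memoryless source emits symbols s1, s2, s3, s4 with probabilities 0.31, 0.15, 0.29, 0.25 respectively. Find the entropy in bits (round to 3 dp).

1.952 bits

H = −Σ pᵢ log₂ pᵢ.
−0.31·log₂(0.31) = 0.5238
−0.15·log₂(0.15) = 0.4105
−0.29·log₂(0.29) = 0.5179
−0.25·log₂(0.25) = 0.5000
Sum ≈ 1.9522 → 1.952 bits.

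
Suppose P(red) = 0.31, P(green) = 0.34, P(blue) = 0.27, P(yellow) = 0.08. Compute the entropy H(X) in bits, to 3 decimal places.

1.854 bits

H = −Σ pᵢ log₂ pᵢ.
−0.31·log₂(0.31) = 0.5238
−0.34·log₂(0.34) = 0.5292
−0.27·log₂(0.27) = 0.5100
−0.08·log₂(0.08) = 0.2915
Sum ≈ 1.8545 → 1.854 bits.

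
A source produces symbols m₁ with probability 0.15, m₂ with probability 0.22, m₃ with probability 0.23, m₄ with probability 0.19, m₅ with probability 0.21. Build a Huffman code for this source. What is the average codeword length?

2.34 bits/symbol

Repeatedly combine the two least-probable nodes; the expected code length is the sum of the merged weights.
merge 3/20 + 19/100 → 17/50
merge 21/100 + 11/50 → 43/100
merge 23/100 + 17/50 → 57/100
merge 43/100 + 57/100 → 1
L = 17/50 + 43/100 + 57/100 + 1 = 117/50 = 2.34 bits/symbol.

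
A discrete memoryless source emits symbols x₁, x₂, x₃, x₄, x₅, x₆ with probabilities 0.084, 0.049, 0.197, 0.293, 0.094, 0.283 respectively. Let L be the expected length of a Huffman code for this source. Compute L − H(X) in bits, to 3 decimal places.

Entropy H = −Σ p log₂ p ≈ 2.3300 bits.
Huffman merges: 49/1000+21/250→133/1000; 47/500+133/1000→227/1000; 197/1000+227/1000→53/125; 283/1000+293/1000→72/125; 53/125+72/125→1. L = 59/25 ≈ 2.3600.
L − H = 2.3600 − 2.3300 = 0.030 bits.

0.030 bits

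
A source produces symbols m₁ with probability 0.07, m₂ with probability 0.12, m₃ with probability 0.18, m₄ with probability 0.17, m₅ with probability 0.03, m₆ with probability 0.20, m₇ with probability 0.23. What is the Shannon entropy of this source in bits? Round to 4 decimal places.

2.6193 bits

H = −Σ pᵢ log₂ pᵢ.
−0.07·log₂(0.07) = 0.2686
−0.12·log₂(0.12) = 0.3671
−0.18·log₂(0.18) = 0.4453
−0.17·log₂(0.17) = 0.4346
−0.03·log₂(0.03) = 0.1518
−0.20·log₂(0.20) = 0.4644
−0.23·log₂(0.23) = 0.4877
Sum ≈ 2.6193 → 2.6193 bits.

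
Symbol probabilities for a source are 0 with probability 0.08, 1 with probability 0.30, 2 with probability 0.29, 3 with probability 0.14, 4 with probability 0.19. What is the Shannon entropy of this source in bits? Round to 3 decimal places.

H = −Σ pᵢ log₂ pᵢ.
−0.08·log₂(0.08) = 0.2915
−0.30·log₂(0.30) = 0.5211
−0.29·log₂(0.29) = 0.5179
−0.14·log₂(0.14) = 0.3971
−0.19·log₂(0.19) = 0.4552
Sum ≈ 2.1828 → 2.183 bits.

2.183 bits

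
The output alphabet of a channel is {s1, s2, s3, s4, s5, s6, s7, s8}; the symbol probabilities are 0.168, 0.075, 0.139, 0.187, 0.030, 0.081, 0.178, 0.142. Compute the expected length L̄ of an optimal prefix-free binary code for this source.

2.918 bits/symbol

Repeatedly combine the two least-probable nodes; the expected code length is the sum of the merged weights.
merge 3/100 + 3/40 → 21/200
merge 81/1000 + 21/200 → 93/500
merge 139/1000 + 71/500 → 281/1000
merge 21/125 + 89/500 → 173/500
merge 93/500 + 187/1000 → 373/1000
merge 281/1000 + 173/500 → 627/1000
merge 373/1000 + 627/1000 → 1
L = 21/200 + 93/500 + 281/1000 + 173/500 + 373/1000 + 627/1000 + 1 = 1459/500 = 2.918 bits/symbol.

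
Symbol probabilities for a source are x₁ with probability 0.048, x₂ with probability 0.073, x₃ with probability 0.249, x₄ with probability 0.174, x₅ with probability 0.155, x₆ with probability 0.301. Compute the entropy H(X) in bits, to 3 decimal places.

2.363 bits

H = −Σ pᵢ log₂ pᵢ.
−0.048·log₂(0.048) = 0.2103
−0.073·log₂(0.073) = 0.2756
−0.249·log₂(0.249) = 0.4994
−0.174·log₂(0.174) = 0.4390
−0.155·log₂(0.155) = 0.4169
−0.301·log₂(0.301) = 0.5214
Sum ≈ 2.3626 → 2.363 bits.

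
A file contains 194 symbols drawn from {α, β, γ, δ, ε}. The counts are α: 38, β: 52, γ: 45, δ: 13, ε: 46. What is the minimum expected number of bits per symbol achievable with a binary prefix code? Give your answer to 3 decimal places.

2.263 bits/symbol

Probabilities are the counts divided by 194.
Repeatedly combine the two least-probable nodes; the expected code length is the sum of the merged weights.
merge 13/194 + 19/97 → 51/194
merge 45/194 + 23/97 → 91/194
merge 51/194 + 26/97 → 103/194
merge 91/194 + 103/194 → 1
L = 51/194 + 91/194 + 103/194 + 1 = 439/194 ≈ 2.263 bits/symbol.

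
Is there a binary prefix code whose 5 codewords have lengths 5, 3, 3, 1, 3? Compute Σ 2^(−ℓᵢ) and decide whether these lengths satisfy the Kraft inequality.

0.90625; yes

With common denominator 2^5 = 32: Σ 2^(−ℓᵢ) = 1/32 + 4/32 + 4/32 + 16/32 + 4/32 = 29/32 = 0.90625.
Kraft's inequality requires Σ ≤ 1; here Σ = 0.90625 ≤ 1, so such a prefix code exists.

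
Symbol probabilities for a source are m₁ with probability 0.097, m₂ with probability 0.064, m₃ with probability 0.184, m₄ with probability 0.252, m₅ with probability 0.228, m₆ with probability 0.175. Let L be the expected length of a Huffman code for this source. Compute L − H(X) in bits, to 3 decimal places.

0.040 bits

Entropy H = −Σ p log₂ p ≈ 2.4571 bits.
Huffman merges: 8/125+97/1000→161/1000; 161/1000+7/40→42/125; 23/125+57/250→103/250; 63/250+42/125→147/250; 103/250+147/250→1. L = 2497/1000 ≈ 2.4970.
L − H = 2.4970 − 2.4571 = 0.040 bits.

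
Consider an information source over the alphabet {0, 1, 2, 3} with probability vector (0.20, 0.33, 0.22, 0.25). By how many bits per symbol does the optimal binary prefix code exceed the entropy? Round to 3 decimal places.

0.027 bits

Entropy H = −Σ p log₂ p ≈ 1.9728 bits.
Huffman merges: 1/5+11/50→21/50; 1/4+33/100→29/50; 21/50+29/50→1. L = 2 ≈ 2.0000.
L − H = 2.0000 − 1.9728 = 0.027 bits.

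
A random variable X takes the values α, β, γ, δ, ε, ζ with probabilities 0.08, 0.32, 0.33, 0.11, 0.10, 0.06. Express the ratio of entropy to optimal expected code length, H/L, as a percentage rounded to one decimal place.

96.7%

Entropy H = −Σ p log₂ p ≈ 2.2714 bits.
Huffman merges: 3/50+2/25→7/50; 1/10+11/100→21/100; 7/50+21/100→7/20; 8/25+33/100→13/20; 7/20+13/20→1. L = 47/20 ≈ 2.3500.
Efficiency = H/L = 2.2714/2.3500 = 96.7%.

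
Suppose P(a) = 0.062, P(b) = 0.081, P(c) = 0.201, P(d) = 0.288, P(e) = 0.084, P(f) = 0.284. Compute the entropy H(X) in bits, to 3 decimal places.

2.341 bits

H = −Σ pᵢ log₂ pᵢ.
−0.062·log₂(0.062) = 0.2487
−0.081·log₂(0.081) = 0.2937
−0.201·log₂(0.201) = 0.4653
−0.288·log₂(0.288) = 0.5172
−0.084·log₂(0.084) = 0.3002
−0.284·log₂(0.284) = 0.5158
Sum ≈ 2.3408 → 2.341 bits.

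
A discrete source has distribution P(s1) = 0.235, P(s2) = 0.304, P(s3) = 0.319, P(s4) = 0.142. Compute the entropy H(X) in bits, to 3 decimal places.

1.939 bits

H = −Σ pᵢ log₂ pᵢ.
−0.235·log₂(0.235) = 0.4910
−0.304·log₂(0.304) = 0.5222
−0.319·log₂(0.319) = 0.5258
−0.142·log₂(0.142) = 0.3999
Sum ≈ 1.9389 → 1.939 bits.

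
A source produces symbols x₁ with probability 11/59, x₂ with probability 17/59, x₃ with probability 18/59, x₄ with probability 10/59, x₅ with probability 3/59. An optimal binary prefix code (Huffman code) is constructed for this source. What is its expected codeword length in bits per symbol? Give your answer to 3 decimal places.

Repeatedly combine the two least-probable nodes; the expected code length is the sum of the merged weights.
merge 3/59 + 10/59 → 13/59
merge 11/59 + 13/59 → 24/59
merge 17/59 + 18/59 → 35/59
merge 24/59 + 35/59 → 1
L = 13/59 + 24/59 + 35/59 + 1 = 131/59 ≈ 2.220 bits/symbol.

2.220 bits/symbol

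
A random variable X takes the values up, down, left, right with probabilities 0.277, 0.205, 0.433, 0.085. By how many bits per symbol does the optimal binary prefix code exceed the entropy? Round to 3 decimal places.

0.050 bits

Entropy H = −Σ p log₂ p ≈ 1.8069 bits.
Huffman merges: 17/200+41/200→29/100; 277/1000+29/100→567/1000; 433/1000+567/1000→1. L = 1857/1000 ≈ 1.8570.
L − H = 1.8570 − 1.8069 = 0.050 bits.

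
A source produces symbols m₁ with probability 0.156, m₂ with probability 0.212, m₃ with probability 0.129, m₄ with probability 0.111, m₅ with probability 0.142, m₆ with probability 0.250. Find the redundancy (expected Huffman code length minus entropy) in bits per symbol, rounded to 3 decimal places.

0.012 bits

Entropy H = −Σ p log₂ p ≈ 2.5256 bits.
Huffman merges: 111/1000+129/1000→6/25; 71/500+39/250→149/500; 53/250+6/25→113/250; 1/4+149/500→137/250; 113/250+137/250→1. L = 1269/500 ≈ 2.5380.
L − H = 2.5380 − 2.5256 = 0.012 bits.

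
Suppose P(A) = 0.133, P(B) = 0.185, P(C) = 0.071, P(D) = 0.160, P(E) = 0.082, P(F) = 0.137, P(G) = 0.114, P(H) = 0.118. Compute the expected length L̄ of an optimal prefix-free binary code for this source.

2.968 bits/symbol

Repeatedly combine the two least-probable nodes; the expected code length is the sum of the merged weights.
merge 71/1000 + 41/500 → 153/1000
merge 57/500 + 59/500 → 29/125
merge 133/1000 + 137/1000 → 27/100
merge 153/1000 + 4/25 → 313/1000
merge 37/200 + 29/125 → 417/1000
merge 27/100 + 313/1000 → 583/1000
merge 417/1000 + 583/1000 → 1
L = 153/1000 + 29/125 + 27/100 + 313/1000 + 417/1000 + 583/1000 + 1 = 371/125 = 2.968 bits/symbol.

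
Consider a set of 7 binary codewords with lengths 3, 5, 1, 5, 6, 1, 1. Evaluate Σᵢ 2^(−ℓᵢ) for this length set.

With common denominator 2^6 = 64: Σ 2^(−ℓᵢ) = 8/64 + 2/64 + 32/64 + 2/64 + 1/64 + 32/64 + 32/64 = 109/64 = 1.703125.

1.703125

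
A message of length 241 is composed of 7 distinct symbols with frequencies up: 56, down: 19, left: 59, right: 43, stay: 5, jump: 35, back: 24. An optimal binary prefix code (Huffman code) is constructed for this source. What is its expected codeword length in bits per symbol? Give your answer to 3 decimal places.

Probabilities are the counts divided by 241.
Repeatedly combine the two least-probable nodes; the expected code length is the sum of the merged weights.
merge 5/241 + 19/241 → 24/241
merge 24/241 + 24/241 → 48/241
merge 35/241 + 43/241 → 78/241
merge 48/241 + 56/241 → 104/241
merge 59/241 + 78/241 → 137/241
merge 104/241 + 137/241 → 1
L = 24/241 + 48/241 + 78/241 + 104/241 + 137/241 + 1 = 632/241 ≈ 2.622 bits/symbol.

2.622 bits/symbol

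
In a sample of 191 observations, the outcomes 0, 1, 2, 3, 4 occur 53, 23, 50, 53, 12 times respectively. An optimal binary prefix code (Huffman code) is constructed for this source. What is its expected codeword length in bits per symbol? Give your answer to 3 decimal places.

2.183 bits/symbol

Probabilities are the counts divided by 191.
Repeatedly combine the two least-probable nodes; the expected code length is the sum of the merged weights.
merge 12/191 + 23/191 → 35/191
merge 35/191 + 50/191 → 85/191
merge 53/191 + 53/191 → 106/191
merge 85/191 + 106/191 → 1
L = 35/191 + 85/191 + 106/191 + 1 = 417/191 ≈ 2.183 bits/symbol.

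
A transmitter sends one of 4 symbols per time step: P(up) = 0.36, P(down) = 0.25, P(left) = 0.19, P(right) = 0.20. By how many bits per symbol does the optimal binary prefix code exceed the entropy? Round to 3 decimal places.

Entropy H = −Σ p log₂ p ≈ 1.9502 bits.
Huffman merges: 19/100+1/5→39/100; 1/4+9/25→61/100; 39/100+61/100→1. L = 2 ≈ 2.0000.
L − H = 2.0000 − 1.9502 = 0.050 bits.

0.050 bits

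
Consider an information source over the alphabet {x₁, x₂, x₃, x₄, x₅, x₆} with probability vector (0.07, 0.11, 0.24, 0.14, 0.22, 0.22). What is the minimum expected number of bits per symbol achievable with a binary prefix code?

2.5 bits/symbol

Repeatedly combine the two least-probable nodes; the expected code length is the sum of the merged weights.
merge 7/100 + 11/100 → 9/50
merge 7/50 + 9/50 → 8/25
merge 11/50 + 11/50 → 11/25
merge 6/25 + 8/25 → 14/25
merge 11/25 + 14/25 → 1
L = 9/50 + 8/25 + 11/25 + 14/25 + 1 = 5/2 = 2.5 bits/symbol.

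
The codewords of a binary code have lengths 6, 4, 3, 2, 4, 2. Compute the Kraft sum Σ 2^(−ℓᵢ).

0.765625

With common denominator 2^6 = 64: Σ 2^(−ℓᵢ) = 1/64 + 4/64 + 8/64 + 16/64 + 4/64 + 16/64 = 49/64 = 0.765625.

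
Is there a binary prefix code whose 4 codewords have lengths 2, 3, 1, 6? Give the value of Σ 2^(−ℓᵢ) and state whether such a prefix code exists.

With common denominator 2^6 = 64: Σ 2^(−ℓᵢ) = 16/64 + 8/64 + 32/64 + 1/64 = 57/64 = 0.890625.
Kraft's inequality requires Σ ≤ 1; here Σ = 0.890625 ≤ 1, so such a prefix code exists.

0.890625; yes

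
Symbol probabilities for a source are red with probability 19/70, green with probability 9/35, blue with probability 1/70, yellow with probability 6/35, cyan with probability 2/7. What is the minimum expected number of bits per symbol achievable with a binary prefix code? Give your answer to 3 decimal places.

2.186 bits/symbol

Repeatedly combine the two least-probable nodes; the expected code length is the sum of the merged weights.
merge 1/70 + 6/35 → 13/70
merge 13/70 + 9/35 → 31/70
merge 19/70 + 2/7 → 39/70
merge 31/70 + 39/70 → 1
L = 13/70 + 31/70 + 39/70 + 1 = 153/70 ≈ 2.186 bits/symbol.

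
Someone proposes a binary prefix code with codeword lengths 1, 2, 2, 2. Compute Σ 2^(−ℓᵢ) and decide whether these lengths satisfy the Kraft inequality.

1.25; no

With common denominator 2^2 = 4: Σ 2^(−ℓᵢ) = 2/4 + 1/4 + 1/4 + 1/4 = 5/4 = 1.25.
Kraft's inequality requires Σ ≤ 1; here Σ = 1.25 > 1, so no such prefix code exists.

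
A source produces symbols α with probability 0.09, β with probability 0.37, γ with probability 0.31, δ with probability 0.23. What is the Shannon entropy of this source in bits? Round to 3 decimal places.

1.855 bits

H = −Σ pᵢ log₂ pᵢ.
−0.09·log₂(0.09) = 0.3127
−0.37·log₂(0.37) = 0.5307
−0.31·log₂(0.31) = 0.5238
−0.23·log₂(0.23) = 0.4877
Sum ≈ 1.8548 → 1.855 bits.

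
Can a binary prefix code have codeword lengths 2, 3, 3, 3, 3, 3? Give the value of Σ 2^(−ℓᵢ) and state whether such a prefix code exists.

With common denominator 2^3 = 8: Σ 2^(−ℓᵢ) = 2/8 + 1/8 + 1/8 + 1/8 + 1/8 + 1/8 = 7/8 = 0.875.
Kraft's inequality requires Σ ≤ 1; here Σ = 0.875 ≤ 1, so such a prefix code exists.

0.875; yes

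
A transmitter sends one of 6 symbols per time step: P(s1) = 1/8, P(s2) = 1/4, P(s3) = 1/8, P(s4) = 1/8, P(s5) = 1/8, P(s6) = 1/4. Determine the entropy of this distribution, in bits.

2.5 bits

Each probability is a power of 1/2, so log₂(1/p) is an integer.
H = Σ p·log₂(1/p) = 1/8·3 + 1/4·2 + 1/8·3 + 1/8·3 + 1/8·3 + 1/4·2 = 2.5 bits.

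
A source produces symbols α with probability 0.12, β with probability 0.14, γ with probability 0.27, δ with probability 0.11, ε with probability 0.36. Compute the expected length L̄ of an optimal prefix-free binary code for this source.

Repeatedly combine the two least-probable nodes; the expected code length is the sum of the merged weights.
merge 11/100 + 3/25 → 23/100
merge 7/50 + 23/100 → 37/100
merge 27/100 + 9/25 → 63/100
merge 37/100 + 63/100 → 1
L = 23/100 + 37/100 + 63/100 + 1 = 223/100 = 2.23 bits/symbol.

2.23 bits/symbol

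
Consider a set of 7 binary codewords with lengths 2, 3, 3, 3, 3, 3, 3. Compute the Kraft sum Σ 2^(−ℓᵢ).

1

With common denominator 2^3 = 8: Σ 2^(−ℓᵢ) = 2/8 + 1/8 + 1/8 + 1/8 + 1/8 + 1/8 + 1/8 = 8/8 = 1.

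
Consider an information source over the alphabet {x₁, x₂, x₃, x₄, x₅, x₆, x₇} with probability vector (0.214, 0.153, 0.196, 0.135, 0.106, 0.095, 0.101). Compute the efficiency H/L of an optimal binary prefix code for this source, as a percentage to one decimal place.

Entropy H = −Σ p log₂ p ≈ 2.7411 bits.
Huffman merges: 19/200+101/1000→49/250; 53/500+27/200→241/1000; 153/1000+49/250→349/1000; 49/250+107/500→41/100; 241/1000+349/1000→59/100; 41/100+59/100→1. L = 1393/500 ≈ 2.7860.
Efficiency = H/L = 2.7411/2.7860 = 98.4%.

98.4%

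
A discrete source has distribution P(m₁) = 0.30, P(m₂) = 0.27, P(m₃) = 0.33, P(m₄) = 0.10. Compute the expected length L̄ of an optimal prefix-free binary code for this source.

2 bits/symbol

Repeatedly combine the two least-probable nodes; the expected code length is the sum of the merged weights.
merge 1/10 + 27/100 → 37/100
merge 3/10 + 33/100 → 63/100
merge 37/100 + 63/100 → 1
L = 37/100 + 63/100 + 1 = 2 bits/symbol.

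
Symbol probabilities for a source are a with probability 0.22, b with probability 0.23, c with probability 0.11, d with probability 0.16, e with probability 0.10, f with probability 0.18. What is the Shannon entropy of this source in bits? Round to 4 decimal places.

H = −Σ pᵢ log₂ pᵢ.
−0.22·log₂(0.22) = 0.4806
−0.23·log₂(0.23) = 0.4877
−0.11·log₂(0.11) = 0.3503
−0.16·log₂(0.16) = 0.4230
−0.10·log₂(0.10) = 0.3322
−0.18·log₂(0.18) = 0.4453
Sum ≈ 2.5190 → 2.5190 bits.

2.5190 bits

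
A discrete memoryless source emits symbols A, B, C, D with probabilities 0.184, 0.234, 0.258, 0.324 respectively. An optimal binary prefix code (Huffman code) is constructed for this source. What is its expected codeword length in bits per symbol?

Repeatedly combine the two least-probable nodes; the expected code length is the sum of the merged weights.
merge 23/125 + 117/500 → 209/500
merge 129/500 + 81/250 → 291/500
merge 209/500 + 291/500 → 1
L = 209/500 + 291/500 + 1 = 2 bits/symbol.

2 bits/symbol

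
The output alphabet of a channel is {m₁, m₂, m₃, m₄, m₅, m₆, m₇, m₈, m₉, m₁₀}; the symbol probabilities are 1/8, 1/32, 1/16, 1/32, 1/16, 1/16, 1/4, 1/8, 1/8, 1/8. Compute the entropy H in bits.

Each probability is a power of 1/2, so log₂(1/p) is an integer.
H = Σ p·log₂(1/p) = 1/8·3 + 1/32·5 + 1/16·4 + 1/32·5 + 1/16·4 + 1/16·4 + 1/4·2 + 1/8·3 + 1/8·3 + 1/8·3 = 3.0625 bits.

3.0625 bits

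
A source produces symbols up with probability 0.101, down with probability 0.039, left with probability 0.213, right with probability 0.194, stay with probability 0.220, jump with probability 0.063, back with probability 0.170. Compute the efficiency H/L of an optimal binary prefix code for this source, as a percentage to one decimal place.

Entropy H = −Σ p log₂ p ≈ 2.6172 bits.
Huffman merges: 39/1000+63/1000→51/500; 101/1000+51/500→203/1000; 17/100+97/500→91/250; 203/1000+213/1000→52/125; 11/50+91/250→73/125; 52/125+73/125→1. L = 2669/1000 ≈ 2.6690.
Efficiency = H/L = 2.6172/2.6690 = 98.1%.

98.1%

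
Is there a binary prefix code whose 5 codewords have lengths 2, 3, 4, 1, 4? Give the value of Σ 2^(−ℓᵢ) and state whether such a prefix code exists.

With common denominator 2^4 = 16: Σ 2^(−ℓᵢ) = 4/16 + 2/16 + 1/16 + 8/16 + 1/16 = 16/16 = 1.
Kraft's inequality requires Σ ≤ 1; here Σ = 1 ≤ 1, so such a prefix code exists.

1; yes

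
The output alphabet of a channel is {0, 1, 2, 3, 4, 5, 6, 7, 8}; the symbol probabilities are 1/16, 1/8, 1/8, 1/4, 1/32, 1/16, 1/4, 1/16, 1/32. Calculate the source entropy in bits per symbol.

2.8125 bits

Each probability is a power of 1/2, so log₂(1/p) is an integer.
H = Σ p·log₂(1/p) = 1/16·4 + 1/8·3 + 1/8·3 + 1/4·2 + 1/32·5 + 1/16·4 + 1/4·2 + 1/16·4 + 1/32·5 = 2.8125 bits.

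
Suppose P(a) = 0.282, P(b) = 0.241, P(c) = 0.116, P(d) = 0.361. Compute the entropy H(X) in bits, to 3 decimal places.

1.901 bits

H = −Σ pᵢ log₂ pᵢ.
−0.282·log₂(0.282) = 0.5150
−0.241·log₂(0.241) = 0.4947
−0.116·log₂(0.116) = 0.3605
−0.361·log₂(0.361) = 0.5306
Sum ≈ 1.9009 → 1.901 bits.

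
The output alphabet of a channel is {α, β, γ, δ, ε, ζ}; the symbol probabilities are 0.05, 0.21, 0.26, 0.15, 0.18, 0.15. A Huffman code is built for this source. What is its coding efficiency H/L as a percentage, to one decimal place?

97.3%

Entropy H = −Σ p log₂ p ≈ 2.4606 bits.
Huffman merges: 1/20+3/20→1/5; 3/20+9/50→33/100; 1/5+21/100→41/100; 13/50+33/100→59/100; 41/100+59/100→1. L = 253/100 ≈ 2.5300.
Efficiency = H/L = 2.4606/2.5300 = 97.3%.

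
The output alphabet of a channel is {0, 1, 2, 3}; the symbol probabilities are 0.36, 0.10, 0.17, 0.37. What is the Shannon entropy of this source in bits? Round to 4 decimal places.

1.8281 bits

H = −Σ pᵢ log₂ pᵢ.
−0.36·log₂(0.36) = 0.5306
−0.10·log₂(0.10) = 0.3322
−0.17·log₂(0.17) = 0.4346
−0.37·log₂(0.37) = 0.5307
Sum ≈ 1.8281 → 1.8281 bits.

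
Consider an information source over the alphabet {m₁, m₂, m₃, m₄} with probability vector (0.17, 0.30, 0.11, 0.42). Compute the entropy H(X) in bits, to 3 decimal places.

1.832 bits

H = −Σ pᵢ log₂ pᵢ.
−0.17·log₂(0.17) = 0.4346
−0.30·log₂(0.30) = 0.5211
−0.11·log₂(0.11) = 0.3503
−0.42·log₂(0.42) = 0.5256
Sum ≈ 1.8316 → 1.832 bits.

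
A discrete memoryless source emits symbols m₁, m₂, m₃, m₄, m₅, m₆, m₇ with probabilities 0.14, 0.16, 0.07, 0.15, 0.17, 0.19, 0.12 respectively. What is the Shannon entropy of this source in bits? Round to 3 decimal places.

H = −Σ pᵢ log₂ pᵢ.
−0.14·log₂(0.14) = 0.3971
−0.16·log₂(0.16) = 0.4230
−0.07·log₂(0.07) = 0.2686
−0.15·log₂(0.15) = 0.4105
−0.17·log₂(0.17) = 0.4346
−0.19·log₂(0.19) = 0.4552
−0.12·log₂(0.12) = 0.3671
Sum ≈ 2.7561 → 2.756 bits.

2.756 bits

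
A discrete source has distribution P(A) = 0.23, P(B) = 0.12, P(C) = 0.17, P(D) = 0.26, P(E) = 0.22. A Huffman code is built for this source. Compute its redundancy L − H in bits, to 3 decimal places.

0.015 bits

Entropy H = −Σ p log₂ p ≈ 2.2752 bits.
Huffman merges: 3/25+17/100→29/100; 11/50+23/100→9/20; 13/50+29/100→11/20; 9/20+11/20→1. L = 229/100 ≈ 2.2900.
L − H = 2.2900 − 2.2752 = 0.015 bits.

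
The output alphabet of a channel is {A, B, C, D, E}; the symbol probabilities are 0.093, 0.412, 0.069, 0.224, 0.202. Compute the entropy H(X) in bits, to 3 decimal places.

H = −Σ pᵢ log₂ pᵢ.
−0.093·log₂(0.093) = 0.3187
−0.412·log₂(0.412) = 0.5271
−0.069·log₂(0.069) = 0.2662
−0.224·log₂(0.224) = 0.4835
−0.202·log₂(0.202) = 0.4661
Sum ≈ 2.0615 → 2.062 bits.

2.062 bits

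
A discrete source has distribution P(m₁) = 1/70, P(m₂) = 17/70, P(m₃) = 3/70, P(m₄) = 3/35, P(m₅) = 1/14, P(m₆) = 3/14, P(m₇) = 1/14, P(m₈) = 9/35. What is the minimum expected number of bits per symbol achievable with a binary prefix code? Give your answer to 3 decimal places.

Repeatedly combine the two least-probable nodes; the expected code length is the sum of the merged weights.
merge 1/70 + 3/70 → 2/35
merge 2/35 + 1/14 → 9/70
merge 1/14 + 3/35 → 11/70
merge 9/70 + 11/70 → 2/7
merge 3/14 + 17/70 → 16/35
merge 9/35 + 2/7 → 19/35
merge 16/35 + 19/35 → 1
L = 2/35 + 9/70 + 11/70 + 2/7 + 16/35 + 19/35 + 1 = 92/35 ≈ 2.629 bits/symbol.

2.629 bits/symbol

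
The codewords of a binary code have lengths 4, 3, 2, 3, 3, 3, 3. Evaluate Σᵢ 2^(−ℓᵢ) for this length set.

0.9375

With common denominator 2^4 = 16: Σ 2^(−ℓᵢ) = 1/16 + 2/16 + 4/16 + 2/16 + 2/16 + 2/16 + 2/16 = 15/16 = 0.9375.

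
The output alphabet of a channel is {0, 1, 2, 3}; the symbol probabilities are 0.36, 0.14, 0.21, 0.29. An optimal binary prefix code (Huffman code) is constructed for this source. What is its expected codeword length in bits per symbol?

Repeatedly combine the two least-probable nodes; the expected code length is the sum of the merged weights.
merge 7/50 + 21/100 → 7/20
merge 29/100 + 7/20 → 16/25
merge 9/25 + 16/25 → 1
L = 7/20 + 16/25 + 1 = 199/100 = 1.99 bits/symbol.

1.99 bits/symbol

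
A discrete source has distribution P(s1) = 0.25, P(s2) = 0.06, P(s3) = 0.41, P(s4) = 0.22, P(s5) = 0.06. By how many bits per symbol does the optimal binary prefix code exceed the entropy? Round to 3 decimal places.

Entropy H = −Σ p log₂ p ≈ 1.9950 bits.
Huffman merges: 3/50+3/50→3/25; 3/25+11/50→17/50; 1/4+17/50→59/100; 41/100+59/100→1. L = 41/20 ≈ 2.0500.
L − H = 2.0500 − 1.9950 = 0.055 bits.

0.055 bits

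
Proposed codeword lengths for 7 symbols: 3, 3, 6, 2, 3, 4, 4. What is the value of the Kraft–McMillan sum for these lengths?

0.765625

With common denominator 2^6 = 64: Σ 2^(−ℓᵢ) = 8/64 + 8/64 + 1/64 + 16/64 + 8/64 + 4/64 + 4/64 = 49/64 = 0.765625.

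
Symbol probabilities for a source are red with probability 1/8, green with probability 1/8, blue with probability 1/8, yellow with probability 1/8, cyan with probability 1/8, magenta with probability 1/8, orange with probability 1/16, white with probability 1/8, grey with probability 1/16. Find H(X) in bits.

3.125 bits

Each probability is a power of 1/2, so log₂(1/p) is an integer.
H = Σ p·log₂(1/p) = 1/8·3 + 1/8·3 + 1/8·3 + 1/8·3 + 1/8·3 + 1/8·3 + 1/16·4 + 1/8·3 + 1/16·4 = 3.125 bits.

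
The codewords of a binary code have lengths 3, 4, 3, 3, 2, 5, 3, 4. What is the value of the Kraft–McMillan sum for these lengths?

With common denominator 2^5 = 32: Σ 2^(−ℓᵢ) = 4/32 + 2/32 + 4/32 + 4/32 + 8/32 + 1/32 + 4/32 + 2/32 = 29/32 = 0.90625.

0.90625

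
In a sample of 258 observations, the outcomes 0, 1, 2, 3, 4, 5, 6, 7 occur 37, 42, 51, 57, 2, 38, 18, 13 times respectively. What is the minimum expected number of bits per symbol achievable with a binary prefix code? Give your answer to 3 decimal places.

Probabilities are the counts divided by 258.
Repeatedly combine the two least-probable nodes; the expected code length is the sum of the merged weights.
merge 1/129 + 13/258 → 5/86
merge 5/86 + 3/43 → 11/86
merge 11/86 + 37/258 → 35/129
merge 19/129 + 7/43 → 40/129
merge 17/86 + 19/86 → 18/43
merge 35/129 + 40/129 → 25/43
merge 18/43 + 25/43 → 1
L = 5/86 + 11/86 + 35/129 + 40/129 + 18/43 + 25/43 + 1 = 119/43 ≈ 2.767 bits/symbol.

2.767 bits/symbol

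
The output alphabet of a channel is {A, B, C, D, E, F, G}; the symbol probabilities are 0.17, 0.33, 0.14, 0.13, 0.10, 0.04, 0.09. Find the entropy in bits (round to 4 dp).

H = −Σ pᵢ log₂ pᵢ.
−0.17·log₂(0.17) = 0.4346
−0.33·log₂(0.33) = 0.5278
−0.14·log₂(0.14) = 0.3971
−0.13·log₂(0.13) = 0.3826
−0.10·log₂(0.10) = 0.3322
−0.04·log₂(0.04) = 0.1858
−0.09·log₂(0.09) = 0.3127
Sum ≈ 2.5728 → 2.5728 bits.

2.5728 bits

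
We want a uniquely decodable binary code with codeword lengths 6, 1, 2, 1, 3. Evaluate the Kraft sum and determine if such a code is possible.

1.390625; no

With common denominator 2^6 = 64: Σ 2^(−ℓᵢ) = 1/64 + 32/64 + 16/64 + 32/64 + 8/64 = 89/64 = 1.390625.
Kraft's inequality requires Σ ≤ 1; here Σ = 1.390625 > 1, so no such prefix code exists.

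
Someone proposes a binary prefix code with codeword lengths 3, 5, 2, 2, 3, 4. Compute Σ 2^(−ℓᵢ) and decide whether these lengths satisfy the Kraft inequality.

With common denominator 2^5 = 32: Σ 2^(−ℓᵢ) = 4/32 + 1/32 + 8/32 + 8/32 + 4/32 + 2/32 = 27/32 = 0.84375.
Kraft's inequality requires Σ ≤ 1; here Σ = 0.84375 ≤ 1, so such a prefix code exists.

0.84375; yes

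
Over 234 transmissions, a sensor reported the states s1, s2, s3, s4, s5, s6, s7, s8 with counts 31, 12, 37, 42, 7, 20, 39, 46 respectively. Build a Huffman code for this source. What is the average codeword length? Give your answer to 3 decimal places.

2.872 bits/symbol

Probabilities are the counts divided by 234.
Repeatedly combine the two least-probable nodes; the expected code length is the sum of the merged weights.
merge 7/234 + 2/39 → 19/234
merge 19/234 + 10/117 → 1/6
merge 31/234 + 37/234 → 34/117
merge 1/6 + 1/6 → 1/3
merge 7/39 + 23/117 → 44/117
merge 34/117 + 1/3 → 73/117
merge 44/117 + 73/117 → 1
L = 19/234 + 1/6 + 34/117 + 1/3 + 44/117 + 73/117 + 1 = 112/39 ≈ 2.872 bits/symbol.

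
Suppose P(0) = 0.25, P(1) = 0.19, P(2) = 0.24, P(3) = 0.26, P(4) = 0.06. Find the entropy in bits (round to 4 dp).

2.1982 bits

H = −Σ pᵢ log₂ pᵢ.
−0.25·log₂(0.25) = 0.5000
−0.19·log₂(0.19) = 0.4552
−0.24·log₂(0.24) = 0.4941
−0.26·log₂(0.26) = 0.5053
−0.06·log₂(0.06) = 0.2435
Sum ≈ 2.1982 → 2.1982 bits.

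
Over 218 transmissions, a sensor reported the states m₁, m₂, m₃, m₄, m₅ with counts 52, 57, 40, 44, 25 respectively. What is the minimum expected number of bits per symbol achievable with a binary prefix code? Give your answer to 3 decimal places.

Probabilities are the counts divided by 218.
Repeatedly combine the two least-probable nodes; the expected code length is the sum of the merged weights.
merge 25/218 + 20/109 → 65/218
merge 22/109 + 26/109 → 48/109
merge 57/218 + 65/218 → 61/109
merge 48/109 + 61/109 → 1
L = 65/218 + 48/109 + 61/109 + 1 = 501/218 ≈ 2.298 bits/symbol.

2.298 bits/symbol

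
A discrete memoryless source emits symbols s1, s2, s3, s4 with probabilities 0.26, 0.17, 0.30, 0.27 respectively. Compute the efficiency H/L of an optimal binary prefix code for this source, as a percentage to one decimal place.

Entropy H = −Σ p log₂ p ≈ 1.9710 bits.
Huffman merges: 17/100+13/50→43/100; 27/100+3/10→57/100; 43/100+57/100→1. L = 2 ≈ 2.0000.
Efficiency = H/L = 1.9710/2.0000 = 98.5%.

98.5%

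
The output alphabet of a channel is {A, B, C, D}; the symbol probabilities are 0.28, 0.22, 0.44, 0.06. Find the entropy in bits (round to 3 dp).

H = −Σ pᵢ log₂ pᵢ.
−0.28·log₂(0.28) = 0.5142
−0.22·log₂(0.22) = 0.4806
−0.44·log₂(0.44) = 0.5211
−0.06·log₂(0.06) = 0.2435
Sum ≈ 1.7595 → 1.759 bits.

1.759 bits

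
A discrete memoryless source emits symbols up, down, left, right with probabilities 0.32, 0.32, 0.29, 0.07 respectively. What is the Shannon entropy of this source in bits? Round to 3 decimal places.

H = −Σ pᵢ log₂ pᵢ.
−0.32·log₂(0.32) = 0.5260
−0.32·log₂(0.32) = 0.5260
−0.29·log₂(0.29) = 0.5179
−0.07·log₂(0.07) = 0.2686
Sum ≈ 1.8385 → 1.839 bits.

1.839 bits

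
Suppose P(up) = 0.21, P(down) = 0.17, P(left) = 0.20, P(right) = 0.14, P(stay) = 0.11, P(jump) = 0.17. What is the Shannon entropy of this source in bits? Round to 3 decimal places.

H = −Σ pᵢ log₂ pᵢ.
−0.21·log₂(0.21) = 0.4728
−0.17·log₂(0.17) = 0.4346
−0.20·log₂(0.20) = 0.4644
−0.14·log₂(0.14) = 0.3971
−0.11·log₂(0.11) = 0.3503
−0.17·log₂(0.17) = 0.4346
Sum ≈ 2.5538 → 2.554 bits.

2.554 bits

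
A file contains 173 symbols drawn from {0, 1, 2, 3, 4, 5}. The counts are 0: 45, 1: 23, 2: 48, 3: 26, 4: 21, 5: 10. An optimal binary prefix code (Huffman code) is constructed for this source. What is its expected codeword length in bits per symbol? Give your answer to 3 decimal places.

Probabilities are the counts divided by 173.
Repeatedly combine the two least-probable nodes; the expected code length is the sum of the merged weights.
merge 10/173 + 21/173 → 31/173
merge 23/173 + 26/173 → 49/173
merge 31/173 + 45/173 → 76/173
merge 48/173 + 49/173 → 97/173
merge 76/173 + 97/173 → 1
L = 31/173 + 49/173 + 76/173 + 97/173 + 1 = 426/173 ≈ 2.462 bits/symbol.

2.462 bits/symbol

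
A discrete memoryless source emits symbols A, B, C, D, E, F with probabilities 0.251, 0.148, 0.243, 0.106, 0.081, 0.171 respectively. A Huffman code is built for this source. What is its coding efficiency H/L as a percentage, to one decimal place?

Entropy H = −Σ p log₂ p ≈ 2.4771 bits.
Huffman merges: 81/1000+53/500→187/1000; 37/250+171/1000→319/1000; 187/1000+243/1000→43/100; 251/1000+319/1000→57/100; 43/100+57/100→1. L = 1253/500 ≈ 2.5060.
Efficiency = H/L = 2.4771/2.5060 = 98.8%.

98.8%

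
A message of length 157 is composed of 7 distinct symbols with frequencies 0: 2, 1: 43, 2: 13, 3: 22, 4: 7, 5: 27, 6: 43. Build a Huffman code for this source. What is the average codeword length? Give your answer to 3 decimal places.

2.478 bits/symbol

Probabilities are the counts divided by 157.
Repeatedly combine the two least-probable nodes; the expected code length is the sum of the merged weights.
merge 2/157 + 7/157 → 9/157
merge 9/157 + 13/157 → 22/157
merge 22/157 + 22/157 → 44/157
merge 27/157 + 43/157 → 70/157
merge 43/157 + 44/157 → 87/157
merge 70/157 + 87/157 → 1
L = 9/157 + 22/157 + 44/157 + 70/157 + 87/157 + 1 = 389/157 ≈ 2.478 bits/symbol.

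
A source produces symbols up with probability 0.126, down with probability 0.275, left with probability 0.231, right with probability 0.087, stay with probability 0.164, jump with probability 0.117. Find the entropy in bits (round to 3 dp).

2.473 bits

H = −Σ pᵢ log₂ pᵢ.
−0.126·log₂(0.126) = 0.3766
−0.275·log₂(0.275) = 0.5122
−0.231·log₂(0.231) = 0.4883
−0.087·log₂(0.087) = 0.3065
−0.164·log₂(0.164) = 0.4278
−0.117·log₂(0.117) = 0.3622
Sum ≈ 2.4735 → 2.473 bits.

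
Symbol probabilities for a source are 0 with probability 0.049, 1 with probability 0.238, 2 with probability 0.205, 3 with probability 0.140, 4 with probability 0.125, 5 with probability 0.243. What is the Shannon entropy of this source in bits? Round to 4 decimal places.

H = −Σ pᵢ log₂ pᵢ.
−0.049·log₂(0.049) = 0.2132
−0.238·log₂(0.238) = 0.4929
−0.205·log₂(0.205) = 0.4687
−0.140·log₂(0.140) = 0.3971
−0.125·log₂(0.125) = 0.3750
−0.243·log₂(0.243) = 0.4960
Sum ≈ 2.4429 → 2.4429 bits.

2.4429 bits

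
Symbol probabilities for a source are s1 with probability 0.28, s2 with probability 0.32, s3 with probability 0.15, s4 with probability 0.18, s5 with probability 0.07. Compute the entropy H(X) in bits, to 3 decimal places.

2.165 bits

H = −Σ pᵢ log₂ pᵢ.
−0.28·log₂(0.28) = 0.5142
−0.32·log₂(0.32) = 0.5260
−0.15·log₂(0.15) = 0.4105
−0.18·log₂(0.18) = 0.4453
−0.07·log₂(0.07) = 0.2686
Sum ≈ 2.1647 → 2.165 bits.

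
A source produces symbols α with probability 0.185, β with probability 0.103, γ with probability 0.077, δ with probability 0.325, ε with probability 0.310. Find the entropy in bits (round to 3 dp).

H = −Σ pᵢ log₂ pᵢ.
−0.185·log₂(0.185) = 0.4504
−0.103·log₂(0.103) = 0.3378
−0.077·log₂(0.077) = 0.2848
−0.325·log₂(0.325) = 0.5270
−0.310·log₂(0.310) = 0.5238
Sum ≈ 2.1237 → 2.124 bits.

2.124 bits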